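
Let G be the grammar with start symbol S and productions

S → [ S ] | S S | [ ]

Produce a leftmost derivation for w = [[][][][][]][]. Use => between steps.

S => SS   [S → S S]
SS => [S]S   [S → [ S ]]
[S]S => [SS]S   [S → S S]
[SS]S => [SSS]S   [S → S S]
[SSS]S => [SSSS]S   [S → S S]
[SSSS]S => [SSSSS]S   [S → S S]
[SSSSS]S => [[]SSSS]S   [S → [ ]]
[[]SSSS]S => [[][]SSS]S   [S → [ ]]
[[][]SSS]S => [[][][]SS]S   [S → [ ]]
[[][][]SS]S => [[][][][]S]S   [S → [ ]]
[[][][][]S]S => [[][][][][]]S   [S → [ ]]
[[][][][][]]S => [[][][][][]][]   [S → [ ]]

S => SS => [S]S => [SS]S => [SSS]S => [SSSS]S => [SSSSS]S => [[]SSSS]S => [[][]SSS]S => [[][][]SS]S => [[][][][]S]S => [[][][][][]]S => [[][][][][]][]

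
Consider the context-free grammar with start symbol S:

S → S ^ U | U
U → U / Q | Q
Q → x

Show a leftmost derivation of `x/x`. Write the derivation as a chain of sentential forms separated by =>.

S => U   [S → U]
U => U/Q   [U → U / Q]
U/Q => Q/Q   [U → Q]
Q/Q => x/Q   [Q → x]
x/Q => x/x   [Q → x]

S=>U=>U/Q=>Q/Q=>x/Q=>x/x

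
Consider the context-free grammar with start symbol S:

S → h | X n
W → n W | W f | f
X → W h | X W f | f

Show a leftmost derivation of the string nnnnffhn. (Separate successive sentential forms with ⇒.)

S ⇒ Xn ⇒ Whn ⇒ nWhn ⇒ nnWhn ⇒ nnnWhn ⇒ nnnWfhn ⇒ nnnnWfhn ⇒ nnnnffhn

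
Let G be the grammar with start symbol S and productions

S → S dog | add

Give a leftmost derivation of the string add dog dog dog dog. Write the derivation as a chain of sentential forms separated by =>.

S => S dog   [S → S dog]
S dog => S dog dog   [S → S dog]
S dog dog => S dog dog dog   [S → S dog]
S dog dog dog => S dog dog dog dog   [S → S dog]
S dog dog dog dog => add dog dog dog dog   [S → add]

S => S dog => S dog dog => S dog dog dog => S dog dog dog dog => add dog dog dog dog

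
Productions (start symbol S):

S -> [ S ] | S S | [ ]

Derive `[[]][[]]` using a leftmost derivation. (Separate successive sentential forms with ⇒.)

S ⇒ SS ⇒ [S]S ⇒ [[]]S ⇒ [[]][S] ⇒ [[]][[]]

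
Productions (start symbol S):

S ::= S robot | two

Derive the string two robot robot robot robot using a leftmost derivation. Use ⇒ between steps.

S ⇒ S robot ⇒ S robot robot ⇒ S robot robot robot ⇒ S robot robot robot robot ⇒ two robot robot robot robot

S ⇒ S robot   [S ::= S robot]
S robot ⇒ S robot robot   [S ::= S robot]
S robot robot ⇒ S robot robot robot   [S ::= S robot]
S robot robot robot ⇒ S robot robot robot robot   [S ::= S robot]
S robot robot robot robot ⇒ two robot robot robot robot   [S ::= two]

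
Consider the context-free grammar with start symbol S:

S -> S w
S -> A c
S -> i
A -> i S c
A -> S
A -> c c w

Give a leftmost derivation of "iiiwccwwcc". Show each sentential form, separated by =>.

S => Ac   [S -> A c]
Ac => iScc   [A -> i S c]
iScc => iSwcc   [S -> S w]
iSwcc => iSwwcc   [S -> S w]
iSwwcc => iAcwwcc   [S -> A c]
iAcwwcc => iiSccwwcc   [A -> i S c]
iiSccwwcc => iiSwccwwcc   [S -> S w]
iiSwccwwcc => iiiwccwwcc   [S -> i]

S=>Ac=>iScc=>iSwcc=>iSwwcc=>iAcwwcc=>iiSccwwcc=>iiSwccwwcc=>iiiwccwwcc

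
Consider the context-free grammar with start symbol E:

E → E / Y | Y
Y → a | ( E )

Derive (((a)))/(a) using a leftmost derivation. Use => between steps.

E=>E/Y=>Y/Y=>(E)/Y=>(Y)/Y=>((E))/Y=>((Y))/Y=>(((E)))/Y=>(((Y)))/Y=>(((a)))/Y=>(((a)))/(E)=>(((a)))/(Y)=>(((a)))/(a)

E => E/Y   [E → E / Y]
E/Y => Y/Y   [E → Y]
Y/Y => (E)/Y   [Y → ( E )]
(E)/Y => (Y)/Y   [E → Y]
(Y)/Y => ((E))/Y   [Y → ( E )]
((E))/Y => ((Y))/Y   [E → Y]
((Y))/Y => (((E)))/Y   [Y → ( E )]
(((E)))/Y => (((Y)))/Y   [E → Y]
(((Y)))/Y => (((a)))/Y   [Y → a]
(((a)))/Y => (((a)))/(E)   [Y → ( E )]
(((a)))/(E) => (((a)))/(Y)   [E → Y]
(((a)))/(Y) => (((a)))/(a)   [Y → a]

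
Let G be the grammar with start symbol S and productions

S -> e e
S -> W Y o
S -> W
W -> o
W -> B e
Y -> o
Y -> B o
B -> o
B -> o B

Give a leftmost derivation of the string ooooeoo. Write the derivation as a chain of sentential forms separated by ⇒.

S ⇒ WYo ⇒ BeYo ⇒ oBeYo ⇒ ooBeYo ⇒ oooBeYo ⇒ ooooeYo ⇒ ooooeoo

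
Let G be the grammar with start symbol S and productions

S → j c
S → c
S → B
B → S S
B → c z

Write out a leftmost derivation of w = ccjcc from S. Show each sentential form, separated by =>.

S => B => SS => cS => cB => cSS => cBS => cSSS => ccSS => ccjcS => ccjcc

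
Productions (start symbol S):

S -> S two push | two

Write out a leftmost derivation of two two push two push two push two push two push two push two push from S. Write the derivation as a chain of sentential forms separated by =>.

S => S two push   [S -> S two push]
S two push => S two push two push   [S -> S two push]
S two push two push => S two push two push two push   [S -> S two push]
S two push two push two push => S two push two push two push two push   [S -> S two push]
S two push two push two push two push => S two push two push two push two push two push   [S -> S two push]
S two push two push two push two push two push => S two push two push two push two push two push two push   [S -> S two push]
S two push two push two push two push two push two push => S two push two push two push two push two push two push two push   [S -> S two push]
S two push two push two push two push two push two push two push => two two push two push two push two push two push two push two push   [S -> two]

S => S two push => S two push two push => S two push two push two push => S two push two push two push two push => S two push two push two push two push two push => S two push two push two push two push two push two push => S two push two push two push two push two push two push two push => two two push two push two push two push two push two push two push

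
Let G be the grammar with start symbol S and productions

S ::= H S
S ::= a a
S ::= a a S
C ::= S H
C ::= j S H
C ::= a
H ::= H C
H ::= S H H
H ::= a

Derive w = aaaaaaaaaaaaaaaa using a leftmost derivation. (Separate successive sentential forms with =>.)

S => aaS   [S ::= a a S]
aaS => aaaaS   [S ::= a a S]
aaaaS => aaaaHS   [S ::= H S]
aaaaHS => aaaaHCS   [H ::= H C]
aaaaHCS => aaaaHCCS   [H ::= H C]
aaaaHCCS => aaaaSHHCCS   [H ::= S H H]
aaaaSHHCCS => aaaaaaSHHCCS   [S ::= a a S]
aaaaaaSHHCCS => aaaaaaaaSHHCCS   [S ::= a a S]
aaaaaaaaSHHCCS => aaaaaaaaaaHHCCS   [S ::= a a]
aaaaaaaaaaHHCCS => aaaaaaaaaaaHCCS   [H ::= a]
aaaaaaaaaaaHCCS => aaaaaaaaaaaaCCS   [H ::= a]
aaaaaaaaaaaaCCS => aaaaaaaaaaaaaCS   [C ::= a]
aaaaaaaaaaaaaCS => aaaaaaaaaaaaaaS   [C ::= a]
aaaaaaaaaaaaaaS => aaaaaaaaaaaaaaaa   [S ::= a a]

S=>aaS=>aaaaS=>aaaaHS=>aaaaHCS=>aaaaHCCS=>aaaaSHHCCS=>aaaaaaSHHCCS=>aaaaaaaaSHHCCS=>aaaaaaaaaaHHCCS=>aaaaaaaaaaaHCCS=>aaaaaaaaaaaaCCS=>aaaaaaaaaaaaaCS=>aaaaaaaaaaaaaaS=>aaaaaaaaaaaaaaaa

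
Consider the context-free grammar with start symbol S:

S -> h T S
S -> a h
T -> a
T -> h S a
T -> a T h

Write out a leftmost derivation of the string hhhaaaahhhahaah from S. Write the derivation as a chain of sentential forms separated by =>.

S=>hTS=>hhSaS=>hhhTSaS=>hhhaThSaS=>hhhaaThhSaS=>hhhaaaThhhSaS=>hhhaaaahhhSaS=>hhhaaaahhhahaS=>hhhaaaahhhahaah

S => hTS   [S -> h T S]
hTS => hhSaS   [T -> h S a]
hhSaS => hhhTSaS   [S -> h T S]
hhhTSaS => hhhaThSaS   [T -> a T h]
hhhaThSaS => hhhaaThhSaS   [T -> a T h]
hhhaaThhSaS => hhhaaaThhhSaS   [T -> a T h]
hhhaaaThhhSaS => hhhaaaahhhSaS   [T -> a]
hhhaaaahhhSaS => hhhaaaahhhahaS   [S -> a h]
hhhaaaahhhahaS => hhhaaaahhhahaah   [S -> a h]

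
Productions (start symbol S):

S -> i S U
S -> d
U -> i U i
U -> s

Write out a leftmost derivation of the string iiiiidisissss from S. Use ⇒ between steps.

S ⇒ iSU ⇒ iiSUU ⇒ iiiSUUU ⇒ iiiiSUUUU ⇒ iiiiiSUUUUU ⇒ iiiiidUUUUU ⇒ iiiiidiUiUUUU ⇒ iiiiidisiUUUU ⇒ iiiiidisisUUU ⇒ iiiiidisissUU ⇒ iiiiidisisssU ⇒ iiiiidisissss

S ⇒ iSU   [S -> i S U]
iSU ⇒ iiSUU   [S -> i S U]
iiSUU ⇒ iiiSUUU   [S -> i S U]
iiiSUUU ⇒ iiiiSUUUU   [S -> i S U]
iiiiSUUUU ⇒ iiiiiSUUUUU   [S -> i S U]
iiiiiSUUUUU ⇒ iiiiidUUUUU   [S -> d]
iiiiidUUUUU ⇒ iiiiidiUiUUUU   [U -> i U i]
iiiiidiUiUUUU ⇒ iiiiidisiUUUU   [U -> s]
iiiiidisiUUUU ⇒ iiiiidisisUUU   [U -> s]
iiiiidisisUUU ⇒ iiiiidisissUU   [U -> s]
iiiiidisissUU ⇒ iiiiidisisssU   [U -> s]
iiiiidisisssU ⇒ iiiiidisissss   [U -> s]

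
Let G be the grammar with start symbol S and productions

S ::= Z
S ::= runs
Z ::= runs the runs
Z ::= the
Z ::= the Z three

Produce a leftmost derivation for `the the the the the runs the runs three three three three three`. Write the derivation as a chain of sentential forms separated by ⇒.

S ⇒ Z   [S ::= Z]
Z ⇒ the Z three   [Z ::= the Z three]
the Z three ⇒ the the Z three three   [Z ::= the Z three]
the the Z three three ⇒ the the the Z three three three   [Z ::= the Z three]
the the the Z three three three ⇒ the the the the Z three three three three   [Z ::= the Z three]
the the the the Z three three three three ⇒ the the the the the Z three three three three three   [Z ::= the Z three]
the the the the the Z three three three three three ⇒ the the the the the runs the runs three three three three three   [Z ::= runs the runs]

S ⇒ Z ⇒ the Z three ⇒ the the Z three three ⇒ the the the Z three three three ⇒ the the the the Z three three three three ⇒ the the the the the Z three three three three three ⇒ the the the the the runs the runs three three three three three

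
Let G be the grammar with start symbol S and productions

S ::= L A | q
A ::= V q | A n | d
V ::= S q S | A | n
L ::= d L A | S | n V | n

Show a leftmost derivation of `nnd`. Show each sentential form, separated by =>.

S => LA   [S ::= L A]
LA => nVA   [L ::= n V]
nVA => nnA   [V ::= n]
nnA => nnd   [A ::= d]

S => LA => nVA => nnA => nnd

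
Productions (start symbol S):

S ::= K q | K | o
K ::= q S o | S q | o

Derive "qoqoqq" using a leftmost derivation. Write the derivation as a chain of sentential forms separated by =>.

S => K   [S ::= K]
K => Sq   [K ::= S q]
Sq => Kqq   [S ::= K q]
Kqq => qSoqq   [K ::= q S o]
qSoqq => qKqoqq   [S ::= K q]
qKqoqq => qoqoqq   [K ::= o]

S => K => Sq => Kqq => qSoqq => qKqoqq => qoqoqq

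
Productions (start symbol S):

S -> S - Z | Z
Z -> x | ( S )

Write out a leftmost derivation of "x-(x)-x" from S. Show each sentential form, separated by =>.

S=>S-Z=>S-Z-Z=>Z-Z-Z=>x-Z-Z=>x-(S)-Z=>x-(Z)-Z=>x-(x)-Z=>x-(x)-x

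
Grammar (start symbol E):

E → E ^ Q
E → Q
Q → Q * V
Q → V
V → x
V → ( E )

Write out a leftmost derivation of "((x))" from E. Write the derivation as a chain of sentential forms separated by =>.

E => Q   [E → Q]
Q => V   [Q → V]
V => (E)   [V → ( E )]
(E) => (Q)   [E → Q]
(Q) => (V)   [Q → V]
(V) => ((E))   [V → ( E )]
((E)) => ((Q))   [E → Q]
((Q)) => ((V))   [Q → V]
((V)) => ((x))   [V → x]

E => Q => V => (E) => (Q) => (V) => ((E)) => ((Q)) => ((V)) => ((x))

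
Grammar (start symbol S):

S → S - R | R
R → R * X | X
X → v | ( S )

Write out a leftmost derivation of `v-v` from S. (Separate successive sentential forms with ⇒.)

S ⇒ S-R   [S → S - R]
S-R ⇒ R-R   [S → R]
R-R ⇒ X-R   [R → X]
X-R ⇒ v-R   [X → v]
v-R ⇒ v-X   [R → X]
v-X ⇒ v-v   [X → v]

S ⇒ S-R ⇒ R-R ⇒ X-R ⇒ v-R ⇒ v-X ⇒ v-v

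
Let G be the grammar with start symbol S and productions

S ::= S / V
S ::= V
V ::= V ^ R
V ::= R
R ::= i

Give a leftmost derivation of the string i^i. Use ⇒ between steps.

S⇒V⇒V^R⇒R^R⇒i^R⇒i^i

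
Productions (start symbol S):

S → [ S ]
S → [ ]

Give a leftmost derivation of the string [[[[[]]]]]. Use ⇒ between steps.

S ⇒ [S]   [S → [ S ]]
[S] ⇒ [[S]]   [S → [ S ]]
[[S]] ⇒ [[[S]]]   [S → [ S ]]
[[[S]]] ⇒ [[[[S]]]]   [S → [ S ]]
[[[[S]]]] ⇒ [[[[[]]]]]   [S → [ ]]

S ⇒ [S] ⇒ [[S]] ⇒ [[[S]]] ⇒ [[[[S]]]] ⇒ [[[[[]]]]]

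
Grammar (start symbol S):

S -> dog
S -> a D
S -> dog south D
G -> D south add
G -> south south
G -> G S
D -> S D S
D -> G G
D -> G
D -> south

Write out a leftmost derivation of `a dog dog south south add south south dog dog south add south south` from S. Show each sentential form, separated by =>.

S => a D   [S -> a D]
a D => a G G   [D -> G G]
a G G => a D south add G   [G -> D south add]
a D south add G => a S D S south add G   [D -> S D S]
a S D S south add G => a dog D S south add G   [S -> dog]
a dog D S south add G => a dog S D S S south add G   [D -> S D S]
a dog S D S S south add G => a dog dog D S S south add G   [S -> dog]
a dog dog D S S south add G => a dog dog G G S S south add G   [D -> G G]
a dog dog G G S S south add G => a dog dog D south add G S S south add G   [G -> D south add]
a dog dog D south add G S S south add G => a dog dog south south add G S S south add G   [D -> south]
a dog dog south south add G S S south add G => a dog dog south south add south south S S south add G   [G -> south south]
a dog dog south south add south south S S south add G => a dog dog south south add south south dog S south add G   [S -> dog]
a dog dog south south add south south dog S south add G => a dog dog south south add south south dog dog south add G   [S -> dog]
a dog dog south south add south south dog dog south add G => a dog dog south south add south south dog dog south add south south   [G -> south south]

S => a D => a G G => a D south add G => a S D S south add G => a dog D S south add G => a dog S D S S south add G => a dog dog D S S south add G => a dog dog G G S S south add G => a dog dog D south add G S S south add G => a dog dog south south add G S S south add G => a dog dog south south add south south S S south add G => a dog dog south south add south south dog S south add G => a dog dog south south add south south dog dog south add G => a dog dog south south add south south dog dog south add south south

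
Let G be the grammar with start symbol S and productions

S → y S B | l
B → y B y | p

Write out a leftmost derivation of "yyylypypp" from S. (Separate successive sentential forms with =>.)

S => ySB => yySBB => yyySBBB => yyylBBB => yyylyByBB => yyylypyBB => yyylypypB => yyylypypp

S => ySB   [S → y S B]
ySB => yySBB   [S → y S B]
yySBB => yyySBBB   [S → y S B]
yyySBBB => yyylBBB   [S → l]
yyylBBB => yyylyByBB   [B → y B y]
yyylyByBB => yyylypyBB   [B → p]
yyylypyBB => yyylypypB   [B → p]
yyylypypB => yyylypypp   [B → p]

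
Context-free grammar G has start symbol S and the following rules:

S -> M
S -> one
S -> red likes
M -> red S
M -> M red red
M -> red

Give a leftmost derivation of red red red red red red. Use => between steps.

S => M => M red red => red S red red => red M red red => red M red red red red => red red red red red red

S => M   [S -> M]
M => M red red   [M -> M red red]
M red red => red S red red   [M -> red S]
red S red red => red M red red   [S -> M]
red M red red => red M red red red red   [M -> M red red]
red M red red red red => red red red red red red   [M -> red]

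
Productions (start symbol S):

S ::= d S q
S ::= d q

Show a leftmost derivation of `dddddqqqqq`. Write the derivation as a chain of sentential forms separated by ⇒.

S ⇒ dSq ⇒ ddSqq ⇒ dddSqqq ⇒ ddddSqqqq ⇒ dddddqqqqq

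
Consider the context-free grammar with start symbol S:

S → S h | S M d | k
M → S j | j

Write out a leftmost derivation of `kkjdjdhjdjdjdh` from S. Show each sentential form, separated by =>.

S => Sh => SMdh => SMdMdh => SMdMdMdh => ShMdMdMdh => SMdhMdMdMdh => kMdhMdMdMdh => kSjdhMdMdMdh => kSMdjdhMdMdMdh => kkMdjdhMdMdMdh => kkjdjdhMdMdMdh => kkjdjdhjdMdMdh => kkjdjdhjdjdMdh => kkjdjdhjdjdjdh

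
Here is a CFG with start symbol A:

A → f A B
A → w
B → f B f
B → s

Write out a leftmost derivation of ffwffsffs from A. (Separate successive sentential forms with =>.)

A => fAB   [A → f A B]
fAB => ffABB   [A → f A B]
ffABB => ffwBB   [A → w]
ffwBB => ffwfBfB   [B → f B f]
ffwfBfB => ffwffBffB   [B → f B f]
ffwffBffB => ffwffsffB   [B → s]
ffwffsffB => ffwffsffs   [B → s]

A => fAB => ffABB => ffwBB => ffwfBfB => ffwffBffB => ffwffsffB => ffwffsffs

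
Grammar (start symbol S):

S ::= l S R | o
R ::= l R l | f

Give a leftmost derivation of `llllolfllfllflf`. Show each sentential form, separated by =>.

S => lSR   [S ::= l S R]
lSR => llSRR   [S ::= l S R]
llSRR => lllSRRR   [S ::= l S R]
lllSRRR => llllSRRRR   [S ::= l S R]
llllSRRRR => lllloRRRR   [S ::= o]
lllloRRRR => llllolRlRRR   [R ::= l R l]
llllolRlRRR => llllolflRRR   [R ::= f]
llllolflRRR => llllolfllRlRR   [R ::= l R l]
llllolfllRlRR => llllolfllflRR   [R ::= f]
llllolfllflRR => llllolfllfllRlR   [R ::= l R l]
llllolfllfllRlR => llllolfllfllflR   [R ::= f]
llllolfllfllflR => llllolfllfllflf   [R ::= f]

S => lSR => llSRR => lllSRRR => llllSRRRR => lllloRRRR => llllolRlRRR => llllolflRRR => llllolfllRlRR => llllolfllflRR => llllolfllfllRlR => llllolfllfllflR => llllolfllfllflf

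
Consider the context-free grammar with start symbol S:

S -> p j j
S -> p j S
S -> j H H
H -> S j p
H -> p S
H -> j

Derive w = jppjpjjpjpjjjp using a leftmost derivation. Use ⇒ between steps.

S ⇒ jHH ⇒ jpSH ⇒ jppjSH ⇒ jppjpjjH ⇒ jppjpjjSjp ⇒ jppjpjjpjSjp ⇒ jppjpjjpjpjjjp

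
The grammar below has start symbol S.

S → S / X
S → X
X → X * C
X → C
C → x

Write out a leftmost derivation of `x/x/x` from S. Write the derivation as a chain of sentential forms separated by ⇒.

S ⇒ S/X ⇒ S/X/X ⇒ X/X/X ⇒ C/X/X ⇒ x/X/X ⇒ x/C/X ⇒ x/x/X ⇒ x/x/C ⇒ x/x/x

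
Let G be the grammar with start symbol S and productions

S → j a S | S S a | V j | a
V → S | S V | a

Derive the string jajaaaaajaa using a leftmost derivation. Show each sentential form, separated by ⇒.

S ⇒ SSa ⇒ jaSSa ⇒ jaVjSa ⇒ jaSVjSa ⇒ jajaSVjSa ⇒ jajaSSaVjSa ⇒ jajaaSaVjSa ⇒ jajaaaaVjSa ⇒ jajaaaaajSa ⇒ jajaaaaajaa

S ⇒ SSa   [S → S S a]
SSa ⇒ jaSSa   [S → j a S]
jaSSa ⇒ jaVjSa   [S → V j]
jaVjSa ⇒ jaSVjSa   [V → S V]
jaSVjSa ⇒ jajaSVjSa   [S → j a S]
jajaSVjSa ⇒ jajaSSaVjSa   [S → S S a]
jajaSSaVjSa ⇒ jajaaSaVjSa   [S → a]
jajaaSaVjSa ⇒ jajaaaaVjSa   [S → a]
jajaaaaVjSa ⇒ jajaaaaajSa   [V → a]
jajaaaaajSa ⇒ jajaaaaajaa   [S → a]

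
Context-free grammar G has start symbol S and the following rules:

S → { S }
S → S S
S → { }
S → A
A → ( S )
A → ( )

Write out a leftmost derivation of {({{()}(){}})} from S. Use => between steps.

S => {S} => {A} => {(S)} => {({S})} => {({SS})} => {({SSS})} => {({{S}SS})} => {({{A}SS})} => {({{()}SS})} => {({{()}AS})} => {({{()}()S})} => {({{()}(){}})}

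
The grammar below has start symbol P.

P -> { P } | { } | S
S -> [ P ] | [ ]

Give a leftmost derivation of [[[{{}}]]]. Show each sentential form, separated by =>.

P => S => [P] => [S] => [[P]] => [[S]] => [[[P]]] => [[[{P}]]] => [[[{{}}]]]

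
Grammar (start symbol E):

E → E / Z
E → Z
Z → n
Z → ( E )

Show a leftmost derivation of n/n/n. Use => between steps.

E => E/Z => E/Z/Z => Z/Z/Z => n/Z/Z => n/n/Z => n/n/n

E => E/Z   [E → E / Z]
E/Z => E/Z/Z   [E → E / Z]
E/Z/Z => Z/Z/Z   [E → Z]
Z/Z/Z => n/Z/Z   [Z → n]
n/Z/Z => n/n/Z   [Z → n]
n/n/Z => n/n/n   [Z → n]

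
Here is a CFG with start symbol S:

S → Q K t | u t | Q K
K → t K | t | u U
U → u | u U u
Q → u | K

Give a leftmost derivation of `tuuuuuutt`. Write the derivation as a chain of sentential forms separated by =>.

S=>QKt=>KKt=>tKKt=>tuUKt=>tuuUuKt=>tuuuUuuKt=>tuuuuuuKt=>tuuuuuutt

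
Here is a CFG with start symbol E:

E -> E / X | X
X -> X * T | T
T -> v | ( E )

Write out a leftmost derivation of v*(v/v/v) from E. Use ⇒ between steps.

E ⇒ X   [E -> X]
X ⇒ X*T   [X -> X * T]
X*T ⇒ T*T   [X -> T]
T*T ⇒ v*T   [T -> v]
v*T ⇒ v*(E)   [T -> ( E )]
v*(E) ⇒ v*(E/X)   [E -> E / X]
v*(E/X) ⇒ v*(E/X/X)   [E -> E / X]
v*(E/X/X) ⇒ v*(X/X/X)   [E -> X]
v*(X/X/X) ⇒ v*(T/X/X)   [X -> T]
v*(T/X/X) ⇒ v*(v/X/X)   [T -> v]
v*(v/X/X) ⇒ v*(v/T/X)   [X -> T]
v*(v/T/X) ⇒ v*(v/v/X)   [T -> v]
v*(v/v/X) ⇒ v*(v/v/T)   [X -> T]
v*(v/v/T) ⇒ v*(v/v/v)   [T -> v]

E⇒X⇒X*T⇒T*T⇒v*T⇒v*(E)⇒v*(E/X)⇒v*(E/X/X)⇒v*(X/X/X)⇒v*(T/X/X)⇒v*(v/X/X)⇒v*(v/T/X)⇒v*(v/v/X)⇒v*(v/v/T)⇒v*(v/v/v)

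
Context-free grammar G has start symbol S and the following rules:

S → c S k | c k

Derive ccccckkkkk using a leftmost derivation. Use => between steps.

S => cSk   [S → c S k]
cSk => ccSkk   [S → c S k]
ccSkk => cccSkkk   [S → c S k]
cccSkkk => ccccSkkkk   [S → c S k]
ccccSkkkk => ccccckkkkk   [S → c k]

S => cSk => ccSkk => cccSkkk => ccccSkkkk => ccccckkkkk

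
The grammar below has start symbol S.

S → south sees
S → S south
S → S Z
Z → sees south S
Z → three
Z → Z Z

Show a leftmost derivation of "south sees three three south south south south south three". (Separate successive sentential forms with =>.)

S => S Z => S south Z => S south south Z => S south south south Z => S south south south south Z => S south south south south south Z => S Z south south south south south Z => south sees Z south south south south south Z => south sees Z Z south south south south south Z => south sees three Z south south south south south Z => south sees three three south south south south south Z => south sees three three south south south south south three

S => S Z   [S → S Z]
S Z => S south Z   [S → S south]
S south Z => S south south Z   [S → S south]
S south south Z => S south south south Z   [S → S south]
S south south south Z => S south south south south Z   [S → S south]
S south south south south Z => S south south south south south Z   [S → S south]
S south south south south south Z => S Z south south south south south Z   [S → S Z]
S Z south south south south south Z => south sees Z south south south south south Z   [S → south sees]
south sees Z south south south south south Z => south sees Z Z south south south south south Z   [Z → Z Z]
south sees Z Z south south south south south Z => south sees three Z south south south south south Z   [Z → three]
south sees three Z south south south south south Z => south sees three three south south south south south Z   [Z → three]
south sees three three south south south south south Z => south sees three three south south south south south three   [Z → three]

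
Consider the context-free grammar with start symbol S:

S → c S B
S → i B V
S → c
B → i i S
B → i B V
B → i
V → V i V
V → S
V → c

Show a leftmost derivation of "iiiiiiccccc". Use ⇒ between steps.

S⇒iBV⇒iiBVV⇒iiiBVVV⇒iiiiBVVVV⇒iiiiiiSVVVV⇒iiiiiicVVVV⇒iiiiiiccVVV⇒iiiiiicccVV⇒iiiiiiccccV⇒iiiiiiccccc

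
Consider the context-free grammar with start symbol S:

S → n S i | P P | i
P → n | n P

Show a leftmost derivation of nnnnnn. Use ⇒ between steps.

S ⇒ PP ⇒ nP ⇒ nnP ⇒ nnnP ⇒ nnnnP ⇒ nnnnnP ⇒ nnnnnn

S ⇒ PP   [S → P P]
PP ⇒ nP   [P → n]
nP ⇒ nnP   [P → n P]
nnP ⇒ nnnP   [P → n P]
nnnP ⇒ nnnnP   [P → n P]
nnnnP ⇒ nnnnnP   [P → n P]
nnnnnP ⇒ nnnnnn   [P → n]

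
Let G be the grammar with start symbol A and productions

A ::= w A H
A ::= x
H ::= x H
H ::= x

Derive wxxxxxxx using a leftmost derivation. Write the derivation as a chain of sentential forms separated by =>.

A=>wAH=>wxH=>wxxH=>wxxxH=>wxxxxH=>wxxxxxH=>wxxxxxxH=>wxxxxxxx

A => wAH   [A ::= w A H]
wAH => wxH   [A ::= x]
wxH => wxxH   [H ::= x H]
wxxH => wxxxH   [H ::= x H]
wxxxH => wxxxxH   [H ::= x H]
wxxxxH => wxxxxxH   [H ::= x H]
wxxxxxH => wxxxxxxH   [H ::= x H]
wxxxxxxH => wxxxxxxx   [H ::= x]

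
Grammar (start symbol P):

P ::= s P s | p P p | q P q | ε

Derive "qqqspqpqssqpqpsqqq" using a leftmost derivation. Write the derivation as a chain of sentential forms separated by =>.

P=>qPq=>qqPqq=>qqqPqqq=>qqqsPsqqq=>qqqspPpsqqq=>qqqspqPqpsqqq=>qqqspqpPpqpsqqq=>qqqspqpqPqpqpsqqq=>qqqspqpqsPsqpqpsqqq=>qqqspqpqssqpqpsqqq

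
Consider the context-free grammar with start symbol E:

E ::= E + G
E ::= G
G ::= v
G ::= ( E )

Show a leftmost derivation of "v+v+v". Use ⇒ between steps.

E⇒E+G⇒E+G+G⇒G+G+G⇒v+G+G⇒v+v+G⇒v+v+v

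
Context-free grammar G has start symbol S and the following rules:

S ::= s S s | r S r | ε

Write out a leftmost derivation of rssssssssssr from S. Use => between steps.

S => rSr => rsSsr => rssSssr => rsssSsssr => rssssSssssr => rsssssSsssssr => rssssssssssr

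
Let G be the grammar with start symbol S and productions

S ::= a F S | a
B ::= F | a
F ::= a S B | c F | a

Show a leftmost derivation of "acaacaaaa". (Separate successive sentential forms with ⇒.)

S ⇒ aFS   [S ::= a F S]
aFS ⇒ acFS   [F ::= c F]
acFS ⇒ acaS   [F ::= a]
acaS ⇒ acaaFS   [S ::= a F S]
acaaFS ⇒ acaacFS   [F ::= c F]
acaacFS ⇒ acaacaSBS   [F ::= a S B]
acaacaSBS ⇒ acaacaaBS   [S ::= a]
acaacaaBS ⇒ acaacaaaS   [B ::= a]
acaacaaaS ⇒ acaacaaaa   [S ::= a]

S ⇒ aFS ⇒ acFS ⇒ acaS ⇒ acaaFS ⇒ acaacFS ⇒ acaacaSBS ⇒ acaacaaBS ⇒ acaacaaaS ⇒ acaacaaaa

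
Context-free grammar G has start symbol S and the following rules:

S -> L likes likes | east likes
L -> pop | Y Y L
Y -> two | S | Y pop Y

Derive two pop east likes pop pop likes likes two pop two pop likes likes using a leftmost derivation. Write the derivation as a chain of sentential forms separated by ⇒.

S ⇒ L likes likes ⇒ Y Y L likes likes ⇒ Y pop Y Y L likes likes ⇒ two pop Y Y L likes likes ⇒ two pop Y pop Y Y L likes likes ⇒ two pop S pop Y Y L likes likes ⇒ two pop east likes pop Y Y L likes likes ⇒ two pop east likes pop S Y L likes likes ⇒ two pop east likes pop L likes likes Y L likes likes ⇒ two pop east likes pop pop likes likes Y L likes likes ⇒ two pop east likes pop pop likes likes Y pop Y L likes likes ⇒ two pop east likes pop pop likes likes two pop Y L likes likes ⇒ two pop east likes pop pop likes likes two pop two L likes likes ⇒ two pop east likes pop pop likes likes two pop two pop likes likes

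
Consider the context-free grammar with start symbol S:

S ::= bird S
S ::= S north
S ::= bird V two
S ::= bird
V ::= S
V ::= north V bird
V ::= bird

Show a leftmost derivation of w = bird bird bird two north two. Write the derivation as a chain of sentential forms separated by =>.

S => bird V two => bird S two => bird S north two => bird bird V two north two => bird bird bird two north two

S => bird V two   [S ::= bird V two]
bird V two => bird S two   [V ::= S]
bird S two => bird S north two   [S ::= S north]
bird S north two => bird bird V two north two   [S ::= bird V two]
bird bird V two north two => bird bird bird two north two   [V ::= bird]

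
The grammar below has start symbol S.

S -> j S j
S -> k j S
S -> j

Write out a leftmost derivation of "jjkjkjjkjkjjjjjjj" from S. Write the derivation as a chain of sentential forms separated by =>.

S => jSj   [S -> j S j]
jSj => jjSjj   [S -> j S j]
jjSjj => jjkjSjj   [S -> k j S]
jjkjSjj => jjkjkjSjj   [S -> k j S]
jjkjkjSjj => jjkjkjjSjjj   [S -> j S j]
jjkjkjjSjjj => jjkjkjjkjSjjj   [S -> k j S]
jjkjkjjkjSjjj => jjkjkjjkjkjSjjj   [S -> k j S]
jjkjkjjkjkjSjjj => jjkjkjjkjkjjSjjjj   [S -> j S j]
jjkjkjjkjkjjSjjjj => jjkjkjjkjkjjjjjjj   [S -> j]

S => jSj => jjSjj => jjkjSjj => jjkjkjSjj => jjkjkjjSjjj => jjkjkjjkjSjjj => jjkjkjjkjkjSjjj => jjkjkjjkjkjjSjjjj => jjkjkjjkjkjjjjjjj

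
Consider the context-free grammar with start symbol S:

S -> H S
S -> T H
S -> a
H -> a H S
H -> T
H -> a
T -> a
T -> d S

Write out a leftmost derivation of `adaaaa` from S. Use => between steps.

S=>HS=>aHSS=>aTSS=>adSSS=>adHSSS=>adTSSS=>adaSSS=>adaaSS=>adaaaS=>adaaaa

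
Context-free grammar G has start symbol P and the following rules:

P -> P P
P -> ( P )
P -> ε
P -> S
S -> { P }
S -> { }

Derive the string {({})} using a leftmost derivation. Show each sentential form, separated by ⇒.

P ⇒ S   [P -> S]
S ⇒ {P}   [S -> { P }]
{P} ⇒ {PP}   [P -> P P]
{PP} ⇒ {PPP}   [P -> P P]
{PPP} ⇒ {(P)PP}   [P -> ( P )]
{(P)PP} ⇒ {(S)PP}   [P -> S]
{(S)PP} ⇒ {({})PP}   [S -> { }]
{({})PP} ⇒ {({})P}   [P -> ε]
{({})P} ⇒ {({})}   [P -> ε]

P ⇒ S ⇒ {P} ⇒ {PP} ⇒ {PPP} ⇒ {(P)PP} ⇒ {(S)PP} ⇒ {({})PP} ⇒ {({})P} ⇒ {({})}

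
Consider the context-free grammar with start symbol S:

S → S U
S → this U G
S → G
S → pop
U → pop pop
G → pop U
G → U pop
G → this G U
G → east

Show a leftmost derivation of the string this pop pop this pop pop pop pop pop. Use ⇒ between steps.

S ⇒ this U G ⇒ this pop pop G ⇒ this pop pop this G U ⇒ this pop pop this pop U U ⇒ this pop pop this pop pop pop U ⇒ this pop pop this pop pop pop pop pop

S ⇒ this U G   [S → this U G]
this U G ⇒ this pop pop G   [U → pop pop]
this pop pop G ⇒ this pop pop this G U   [G → this G U]
this pop pop this G U ⇒ this pop pop this pop U U   [G → pop U]
this pop pop this pop U U ⇒ this pop pop this pop pop pop U   [U → pop pop]
this pop pop this pop pop pop U ⇒ this pop pop this pop pop pop pop pop   [U → pop pop]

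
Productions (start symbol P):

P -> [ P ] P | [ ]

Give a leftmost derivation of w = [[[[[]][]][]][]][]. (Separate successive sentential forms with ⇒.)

P⇒[P]P⇒[[P]P]P⇒[[[P]P]P]P⇒[[[[P]P]P]P]P⇒[[[[[]]P]P]P]P⇒[[[[[]][]]P]P]P⇒[[[[[]][]][]]P]P⇒[[[[[]][]][]][]]P⇒[[[[[]][]][]][]][]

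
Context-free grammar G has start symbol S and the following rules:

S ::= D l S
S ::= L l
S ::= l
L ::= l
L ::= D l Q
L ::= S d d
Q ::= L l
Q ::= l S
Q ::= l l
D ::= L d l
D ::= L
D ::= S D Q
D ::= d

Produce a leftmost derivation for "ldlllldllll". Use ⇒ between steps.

S ⇒ DlS   [S ::= D l S]
DlS ⇒ SDQlS   [D ::= S D Q]
SDQlS ⇒ DlSDQlS   [S ::= D l S]
DlSDQlS ⇒ LdllSDQlS   [D ::= L d l]
LdllSDQlS ⇒ ldllSDQlS   [L ::= l]
ldllSDQlS ⇒ ldllLlDQlS   [S ::= L l]
ldllLlDQlS ⇒ ldllllDQlS   [L ::= l]
ldllllDQlS ⇒ ldlllldQlS   [D ::= d]
ldlllldQlS ⇒ ldlllldlllS   [Q ::= l l]
ldlllldlllS ⇒ ldlllldllll   [S ::= l]

S ⇒ DlS ⇒ SDQlS ⇒ DlSDQlS ⇒ LdllSDQlS ⇒ ldllSDQlS ⇒ ldllLlDQlS ⇒ ldllllDQlS ⇒ ldlllldQlS ⇒ ldlllldlllS ⇒ ldlllldllll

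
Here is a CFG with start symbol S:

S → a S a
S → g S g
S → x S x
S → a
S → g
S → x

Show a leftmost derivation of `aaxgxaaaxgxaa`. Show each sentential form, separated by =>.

S=>aSa=>aaSaa=>aaxSxaa=>aaxgSgxaa=>aaxgxSxgxaa=>aaxgxaSaxgxaa=>aaxgxaaaxgxaa

S => aSa   [S → a S a]
aSa => aaSaa   [S → a S a]
aaSaa => aaxSxaa   [S → x S x]
aaxSxaa => aaxgSgxaa   [S → g S g]
aaxgSgxaa => aaxgxSxgxaa   [S → x S x]
aaxgxSxgxaa => aaxgxaSaxgxaa   [S → a S a]
aaxgxaSaxgxaa => aaxgxaaaxgxaa   [S → a]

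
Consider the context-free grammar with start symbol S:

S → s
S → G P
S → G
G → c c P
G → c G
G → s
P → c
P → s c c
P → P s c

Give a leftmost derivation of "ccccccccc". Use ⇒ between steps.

S ⇒ G   [S → G]
G ⇒ cG   [G → c G]
cG ⇒ ccG   [G → c G]
ccG ⇒ cccG   [G → c G]
cccG ⇒ ccccG   [G → c G]
ccccG ⇒ cccccG   [G → c G]
cccccG ⇒ ccccccG   [G → c G]
ccccccG ⇒ ccccccccP   [G → c c P]
ccccccccP ⇒ ccccccccc   [P → c]

S⇒G⇒cG⇒ccG⇒cccG⇒ccccG⇒cccccG⇒ccccccG⇒ccccccccP⇒ccccccccc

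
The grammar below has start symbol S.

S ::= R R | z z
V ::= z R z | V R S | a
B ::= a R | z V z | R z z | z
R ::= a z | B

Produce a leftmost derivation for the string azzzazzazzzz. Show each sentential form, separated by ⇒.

S ⇒ RR ⇒ azR ⇒ azB ⇒ azzVz ⇒ azzVRSz ⇒ azzzRzRSz ⇒ azzzazzRSz ⇒ azzzazzazSz ⇒ azzzazzazzzz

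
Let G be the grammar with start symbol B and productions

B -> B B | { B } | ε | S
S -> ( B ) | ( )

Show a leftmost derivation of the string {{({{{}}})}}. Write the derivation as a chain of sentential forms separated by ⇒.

B ⇒ {B} ⇒ {{B}} ⇒ {{S}} ⇒ {{(B)}} ⇒ {{(BB)}} ⇒ {{({B}B)}} ⇒ {{({{B}}B)}} ⇒ {{({{{B}}}B)}} ⇒ {{({{{}}}B)}} ⇒ {{({{{}}})}}

B ⇒ {B}   [B -> { B }]
{B} ⇒ {{B}}   [B -> { B }]
{{B}} ⇒ {{S}}   [B -> S]
{{S}} ⇒ {{(B)}}   [S -> ( B )]
{{(B)}} ⇒ {{(BB)}}   [B -> B B]
{{(BB)}} ⇒ {{({B}B)}}   [B -> { B }]
{{({B}B)}} ⇒ {{({{B}}B)}}   [B -> { B }]
{{({{B}}B)}} ⇒ {{({{{B}}}B)}}   [B -> { B }]
{{({{{B}}}B)}} ⇒ {{({{{}}}B)}}   [B -> ε]
{{({{{}}}B)}} ⇒ {{({{{}}})}}   [B -> ε]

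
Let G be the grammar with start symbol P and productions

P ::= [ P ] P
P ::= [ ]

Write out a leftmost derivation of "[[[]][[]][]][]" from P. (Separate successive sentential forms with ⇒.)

P ⇒ [P]P   [P ::= [ P ] P]
[P]P ⇒ [[P]P]P   [P ::= [ P ] P]
[[P]P]P ⇒ [[[]]P]P   [P ::= [ ]]
[[[]]P]P ⇒ [[[]][P]P]P   [P ::= [ P ] P]
[[[]][P]P]P ⇒ [[[]][[]]P]P   [P ::= [ ]]
[[[]][[]]P]P ⇒ [[[]][[]][]]P   [P ::= [ ]]
[[[]][[]][]]P ⇒ [[[]][[]][]][]   [P ::= [ ]]

P⇒[P]P⇒[[P]P]P⇒[[[]]P]P⇒[[[]][P]P]P⇒[[[]][[]]P]P⇒[[[]][[]][]]P⇒[[[]][[]][]][]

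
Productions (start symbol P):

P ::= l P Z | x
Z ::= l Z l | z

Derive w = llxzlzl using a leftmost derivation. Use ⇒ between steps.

P⇒lPZ⇒llPZZ⇒llxZZ⇒llxzZ⇒llxzlZl⇒llxzlzl

P ⇒ lPZ   [P ::= l P Z]
lPZ ⇒ llPZZ   [P ::= l P Z]
llPZZ ⇒ llxZZ   [P ::= x]
llxZZ ⇒ llxzZ   [Z ::= z]
llxzZ ⇒ llxzlZl   [Z ::= l Z l]
llxzlZl ⇒ llxzlzl   [Z ::= z]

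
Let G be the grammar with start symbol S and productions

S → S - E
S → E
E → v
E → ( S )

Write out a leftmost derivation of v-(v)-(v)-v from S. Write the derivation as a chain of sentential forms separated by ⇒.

S ⇒ S-E ⇒ S-E-E ⇒ S-E-E-E ⇒ E-E-E-E ⇒ v-E-E-E ⇒ v-(S)-E-E ⇒ v-(E)-E-E ⇒ v-(v)-E-E ⇒ v-(v)-(S)-E ⇒ v-(v)-(E)-E ⇒ v-(v)-(v)-E ⇒ v-(v)-(v)-v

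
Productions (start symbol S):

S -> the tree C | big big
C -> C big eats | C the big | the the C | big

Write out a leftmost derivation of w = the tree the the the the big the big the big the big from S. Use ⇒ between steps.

S ⇒ the tree C   [S -> the tree C]
the tree C ⇒ the tree C the big   [C -> C the big]
the tree C the big ⇒ the tree the the C the big   [C -> the the C]
the tree the the C the big ⇒ the tree the the C the big the big   [C -> C the big]
the tree the the C the big the big ⇒ the tree the the the the C the big the big   [C -> the the C]
the tree the the the the C the big the big ⇒ the tree the the the the C the big the big the big   [C -> C the big]
the tree the the the the C the big the big the big ⇒ the tree the the the the big the big the big the big   [C -> big]

S ⇒ the tree C ⇒ the tree C the big ⇒ the tree the the C the big ⇒ the tree the the C the big the big ⇒ the tree the the the the C the big the big ⇒ the tree the the the the C the big the big the big ⇒ the tree the the the the big the big the big the big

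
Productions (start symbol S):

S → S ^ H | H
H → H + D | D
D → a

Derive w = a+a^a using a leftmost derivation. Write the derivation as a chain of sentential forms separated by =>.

S => S^H => H^H => H+D^H => D+D^H => a+D^H => a+a^H => a+a^D => a+a^a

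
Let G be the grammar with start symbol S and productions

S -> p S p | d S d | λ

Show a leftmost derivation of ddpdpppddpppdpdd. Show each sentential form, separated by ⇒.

S ⇒ dSd ⇒ ddSdd ⇒ ddpSpdd ⇒ ddpdSdpdd ⇒ ddpdpSpdpdd ⇒ ddpdppSppdpdd ⇒ ddpdpppSpppdpdd ⇒ ddpdpppdSdpppdpdd ⇒ ddpdpppddpppdpdd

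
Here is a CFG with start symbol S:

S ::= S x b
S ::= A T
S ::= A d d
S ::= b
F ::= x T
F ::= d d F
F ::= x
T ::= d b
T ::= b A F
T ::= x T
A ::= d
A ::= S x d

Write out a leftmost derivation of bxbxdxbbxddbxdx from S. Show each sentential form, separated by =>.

S=>AT=>SxdT=>SxbxdT=>bxbxdT=>bxbxdxT=>bxbxdxbAF=>bxbxdxbSxdF=>bxbxdxbATxdF=>bxbxdxbSxdTxdF=>bxbxdxbbxdTxdF=>bxbxdxbbxddbxdF=>bxbxdxbbxddbxdx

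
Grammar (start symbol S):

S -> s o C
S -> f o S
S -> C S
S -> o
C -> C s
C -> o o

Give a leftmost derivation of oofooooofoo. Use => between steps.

S=>CS=>ooS=>oofoS=>oofoCS=>oofoooS=>oofoooCS=>oofoooooS=>oofooooofoS=>oofooooofoo

S => CS   [S -> C S]
CS => ooS   [C -> o o]
ooS => oofoS   [S -> f o S]
oofoS => oofoCS   [S -> C S]
oofoCS => oofoooS   [C -> o o]
oofoooS => oofoooCS   [S -> C S]
oofoooCS => oofoooooS   [C -> o o]
oofoooooS => oofooooofoS   [S -> f o S]
oofooooofoS => oofooooofoo   [S -> o]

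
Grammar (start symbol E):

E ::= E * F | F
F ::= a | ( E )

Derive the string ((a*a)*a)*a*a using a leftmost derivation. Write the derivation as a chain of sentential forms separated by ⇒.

E ⇒ E*F   [E ::= E * F]
E*F ⇒ E*F*F   [E ::= E * F]
E*F*F ⇒ F*F*F   [E ::= F]
F*F*F ⇒ (E)*F*F   [F ::= ( E )]
(E)*F*F ⇒ (E*F)*F*F   [E ::= E * F]
(E*F)*F*F ⇒ (F*F)*F*F   [E ::= F]
(F*F)*F*F ⇒ ((E)*F)*F*F   [F ::= ( E )]
((E)*F)*F*F ⇒ ((E*F)*F)*F*F   [E ::= E * F]
((E*F)*F)*F*F ⇒ ((F*F)*F)*F*F   [E ::= F]
((F*F)*F)*F*F ⇒ ((a*F)*F)*F*F   [F ::= a]
((a*F)*F)*F*F ⇒ ((a*a)*F)*F*F   [F ::= a]
((a*a)*F)*F*F ⇒ ((a*a)*a)*F*F   [F ::= a]
((a*a)*a)*F*F ⇒ ((a*a)*a)*a*F   [F ::= a]
((a*a)*a)*a*F ⇒ ((a*a)*a)*a*a   [F ::= a]

E ⇒ E*F ⇒ E*F*F ⇒ F*F*F ⇒ (E)*F*F ⇒ (E*F)*F*F ⇒ (F*F)*F*F ⇒ ((E)*F)*F*F ⇒ ((E*F)*F)*F*F ⇒ ((F*F)*F)*F*F ⇒ ((a*F)*F)*F*F ⇒ ((a*a)*F)*F*F ⇒ ((a*a)*a)*F*F ⇒ ((a*a)*a)*a*F ⇒ ((a*a)*a)*a*a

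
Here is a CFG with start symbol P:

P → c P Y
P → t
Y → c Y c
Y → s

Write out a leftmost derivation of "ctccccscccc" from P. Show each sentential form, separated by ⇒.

P ⇒ cPY   [P → c P Y]
cPY ⇒ ctY   [P → t]
ctY ⇒ ctcYc   [Y → c Y c]
ctcYc ⇒ ctccYcc   [Y → c Y c]
ctccYcc ⇒ ctcccYccc   [Y → c Y c]
ctcccYccc ⇒ ctccccYcccc   [Y → c Y c]
ctccccYcccc ⇒ ctccccscccc   [Y → s]

P⇒cPY⇒ctY⇒ctcYc⇒ctccYcc⇒ctcccYccc⇒ctccccYcccc⇒ctccccscccc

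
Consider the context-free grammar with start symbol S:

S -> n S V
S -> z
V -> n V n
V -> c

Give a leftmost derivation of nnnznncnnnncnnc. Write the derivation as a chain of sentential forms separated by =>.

S=>nSV=>nnSVV=>nnnSVVV=>nnnzVVV=>nnnznVnVV=>nnnznnVnnVV=>nnnznncnnVV=>nnnznncnnnVnV=>nnnznncnnnnVnnV=>nnnznncnnnncnnV=>nnnznncnnnncnnc

S => nSV   [S -> n S V]
nSV => nnSVV   [S -> n S V]
nnSVV => nnnSVVV   [S -> n S V]
nnnSVVV => nnnzVVV   [S -> z]
nnnzVVV => nnnznVnVV   [V -> n V n]
nnnznVnVV => nnnznnVnnVV   [V -> n V n]
nnnznnVnnVV => nnnznncnnVV   [V -> c]
nnnznncnnVV => nnnznncnnnVnV   [V -> n V n]
nnnznncnnnVnV => nnnznncnnnnVnnV   [V -> n V n]
nnnznncnnnnVnnV => nnnznncnnnncnnV   [V -> c]
nnnznncnnnncnnV => nnnznncnnnncnnc   [V -> c]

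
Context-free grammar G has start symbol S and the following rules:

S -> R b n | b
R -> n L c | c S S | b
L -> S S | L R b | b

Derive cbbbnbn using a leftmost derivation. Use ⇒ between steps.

S⇒Rbn⇒cSSbn⇒cbSbn⇒cbRbnbn⇒cbbbnbn

S ⇒ Rbn   [S -> R b n]
Rbn ⇒ cSSbn   [R -> c S S]
cSSbn ⇒ cbSbn   [S -> b]
cbSbn ⇒ cbRbnbn   [S -> R b n]
cbRbnbn ⇒ cbbbnbn   [R -> b]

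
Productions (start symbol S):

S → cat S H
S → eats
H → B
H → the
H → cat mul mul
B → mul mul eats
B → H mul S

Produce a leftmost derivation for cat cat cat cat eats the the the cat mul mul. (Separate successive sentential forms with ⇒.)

S ⇒ cat S H ⇒ cat cat S H H ⇒ cat cat cat S H H H ⇒ cat cat cat cat S H H H H ⇒ cat cat cat cat eats H H H H ⇒ cat cat cat cat eats the H H H ⇒ cat cat cat cat eats the the H H ⇒ cat cat cat cat eats the the the H ⇒ cat cat cat cat eats the the the cat mul mul

S ⇒ cat S H   [S → cat S H]
cat S H ⇒ cat cat S H H   [S → cat S H]
cat cat S H H ⇒ cat cat cat S H H H   [S → cat S H]
cat cat cat S H H H ⇒ cat cat cat cat S H H H H   [S → cat S H]
cat cat cat cat S H H H H ⇒ cat cat cat cat eats H H H H   [S → eats]
cat cat cat cat eats H H H H ⇒ cat cat cat cat eats the H H H   [H → the]
cat cat cat cat eats the H H H ⇒ cat cat cat cat eats the the H H   [H → the]
cat cat cat cat eats the the H H ⇒ cat cat cat cat eats the the the H   [H → the]
cat cat cat cat eats the the the H ⇒ cat cat cat cat eats the the the cat mul mul   [H → cat mul mul]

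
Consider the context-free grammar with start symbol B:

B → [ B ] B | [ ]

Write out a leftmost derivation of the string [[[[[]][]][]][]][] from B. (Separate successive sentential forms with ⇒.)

B ⇒ [B]B   [B → [ B ] B]
[B]B ⇒ [[B]B]B   [B → [ B ] B]
[[B]B]B ⇒ [[[B]B]B]B   [B → [ B ] B]
[[[B]B]B]B ⇒ [[[[B]B]B]B]B   [B → [ B ] B]
[[[[B]B]B]B]B ⇒ [[[[[]]B]B]B]B   [B → [ ]]
[[[[[]]B]B]B]B ⇒ [[[[[]][]]B]B]B   [B → [ ]]
[[[[[]][]]B]B]B ⇒ [[[[[]][]][]]B]B   [B → [ ]]
[[[[[]][]][]]B]B ⇒ [[[[[]][]][]][]]B   [B → [ ]]
[[[[[]][]][]][]]B ⇒ [[[[[]][]][]][]][]   [B → [ ]]

B ⇒ [B]B ⇒ [[B]B]B ⇒ [[[B]B]B]B ⇒ [[[[B]B]B]B]B ⇒ [[[[[]]B]B]B]B ⇒ [[[[[]][]]B]B]B ⇒ [[[[[]][]][]]B]B ⇒ [[[[[]][]][]][]]B ⇒ [[[[[]][]][]][]][]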